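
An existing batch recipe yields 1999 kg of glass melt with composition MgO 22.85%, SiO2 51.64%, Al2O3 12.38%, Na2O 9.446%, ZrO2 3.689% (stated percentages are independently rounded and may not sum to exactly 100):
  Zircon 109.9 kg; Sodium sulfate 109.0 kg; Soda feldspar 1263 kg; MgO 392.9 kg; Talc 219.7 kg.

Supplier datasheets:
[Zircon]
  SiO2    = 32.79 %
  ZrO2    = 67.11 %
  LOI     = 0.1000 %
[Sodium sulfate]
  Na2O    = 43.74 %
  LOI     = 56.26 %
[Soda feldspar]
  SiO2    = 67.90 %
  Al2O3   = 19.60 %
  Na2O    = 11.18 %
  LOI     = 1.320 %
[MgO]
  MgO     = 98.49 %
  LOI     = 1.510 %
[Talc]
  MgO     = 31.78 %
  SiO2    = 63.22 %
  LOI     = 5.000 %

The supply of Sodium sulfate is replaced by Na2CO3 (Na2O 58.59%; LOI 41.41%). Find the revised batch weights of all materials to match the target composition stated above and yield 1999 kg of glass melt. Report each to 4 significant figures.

Revised batch per 1999 kg glass melt:
  Zircon: 109.9 kg
  Na2CO3: 81.35 kg
  Soda feldspar: 1263 kg
  MgO: 392.9 kg
  Talc: 219.7 kg
Total batch = 2067 kg; LOI loss = 67.39 kg

Each numeric step holds full float precision through the solve — values along the way appear (rounded to four significant figures) at each printed step — every reported result takes a single rounding. All derived quantities, including the totals, ignition loss, net glass mass, the five compositions, the yield, are recomputed starting from the weights at 1999 kg of glass in full precision, as set out in question or answer.
Target masses of each oxide per 1999 kg glass melt:
  MgO: 22.85% × 1999 = 456.8 kg
  SiO2: 51.64% × 1999 = 1032 kg
  Al2O3: 12.38% × 1999 = 247.5 kg
  Na2O: 9.446% × 1999 = 188.8 kg
  ZrO2: 3.689% × 1999 = 73.74 kg
Sums-versus-targets review working from each reported weight, relative to the basis at hand (oxide sums agree with the targets once rounding is allowed for):
  MgO: 392.9·0.9849 + 219.7·0.3178 = 456.8 kg (target 456.8 kg)
  SiO2: 109.9·0.3279 + 1263·0.6790 + 219.7·0.6322 = 1033 kg (target 1032 kg)
  Al2O3: 1263·0.1960 = 247.5 kg (target 247.5 kg)
  Na2O: 81.35·0.5859 + 1263·0.1118 = 188.9 kg (target 188.8 kg)
  ZrO2: 109.9·0.6711 = 73.75 kg (target 73.74 kg)
The glass-mass cross-check: Σ batch − LOI loss = 1999 kg (the Σ of target masses is 1999 kg; basis as stated: 1999 kg — a pure rounding effect).
Total batch = Σ batch = 2067 kg; LOI removed, Σ of batch·LOI: 67.39 kg; glass ÷ batch gives a yield of 96.74%.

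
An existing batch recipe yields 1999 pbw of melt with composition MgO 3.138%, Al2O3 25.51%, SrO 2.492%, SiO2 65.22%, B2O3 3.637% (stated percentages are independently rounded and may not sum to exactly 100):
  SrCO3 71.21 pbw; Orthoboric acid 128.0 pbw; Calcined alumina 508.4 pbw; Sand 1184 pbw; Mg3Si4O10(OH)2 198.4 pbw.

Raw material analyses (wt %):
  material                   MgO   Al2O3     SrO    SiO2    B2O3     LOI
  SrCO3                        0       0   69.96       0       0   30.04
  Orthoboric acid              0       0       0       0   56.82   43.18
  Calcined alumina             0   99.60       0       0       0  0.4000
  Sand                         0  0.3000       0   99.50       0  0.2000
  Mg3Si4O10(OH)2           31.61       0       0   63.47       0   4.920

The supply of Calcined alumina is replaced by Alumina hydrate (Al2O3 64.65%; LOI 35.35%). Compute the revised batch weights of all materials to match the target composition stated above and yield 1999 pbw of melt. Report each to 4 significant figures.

Values along the way are printed rounded to 4 significant figures on the page; all arithmetic maintains exact precision at all times — each reported figure is rounded only once; all derived quantities are recomputed from the weighed amounts on 1999 pbw of glass in full float precision (the totals, net glass mass, five oxide percentages, LOI, yield) as set out in the problem or the answer.
Per-oxide target masses for 1999 pbw melt:
  MgO: 3.138% × 1999 = 62.73 pbw
  Al2O3: 25.51% × 1999 = 509.9 pbw
  SrO: 2.492% × 1999 = 49.82 pbw
  SiO2: 65.22% × 1999 = 1304 pbw
  B2O3: 3.637% × 1999 = 72.70 pbw
A balance pass over the oxides, with the batch weights as given, per the basis as stated (target by target, the sums agree once rounding is allowed for):
  MgO: 198.4·0.3161 = 62.71 pbw (target 62.73 pbw)
  Al2O3: 783.3·0.6465 + 1184·0.003000 = 510.0 pbw (target 509.9 pbw)
  SrO: 71.21·0.6996 = 49.82 pbw (target 49.82 pbw)
  SiO2: 1184·0.9950 + 198.4·0.6347 = 1304 pbw (target 1304 pbw)
  B2O3: 128.0·0.5682 = 72.73 pbw (target 72.70 pbw)
Auditing the glass mass value: Σ batch − LOI loss = 1999 pbw (targets for the oxides total 1999 pbw; against the stated basis, 1999 pbw — deltas are rounding alone).
Total batch = Σ batch = 2365 pbw; LOI removed, Σ of batch·LOI: 365.7 pbw; yield, glass over the total, = 84.54%.

Revised batch per 1999 pbw melt:
  SrCO3: 71.21 pbw
  Orthoboric acid: 128.0 pbw
  Alumina hydrate: 783.3 pbw
  Sand: 1184 pbw
  Mg3Si4O10(OH)2: 198.4 pbw
Total batch = 2365 pbw; LOI loss = 365.7 pbw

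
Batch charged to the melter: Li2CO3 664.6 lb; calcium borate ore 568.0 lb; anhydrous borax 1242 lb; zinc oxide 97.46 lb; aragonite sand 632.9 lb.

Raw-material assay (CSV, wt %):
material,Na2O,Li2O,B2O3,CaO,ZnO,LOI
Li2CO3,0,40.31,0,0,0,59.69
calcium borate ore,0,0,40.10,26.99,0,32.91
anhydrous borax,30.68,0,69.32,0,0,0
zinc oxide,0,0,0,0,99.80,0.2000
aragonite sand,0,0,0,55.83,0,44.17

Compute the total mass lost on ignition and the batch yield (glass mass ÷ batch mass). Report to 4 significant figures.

LOI loss = 863.4 lb; glass = 2342 lb; yield = 73.06%

Intermediates are shown rounded off to 4 significant digits across the worked steps — all arithmetic holds full float precision at all times; a single rounding produces every reported value. The derived quantities, including the yield, five oxide percentages, totals, ignition loss, glass mass, are carried from the batch weights at 2342 lb of glass at full float precision as they appear in the problem or answer text.
Loss on ignition, line by line:
  Li2CO3: 664.6 × 0.5969 = 396.7 lb
  calcium borate ore: 568.0 × 0.3291 = 186.9 lb
  anhydrous borax: 1242 × 0 = 0 lb
  zinc oxide: 97.46 × 0.002000 = 0.1949 lb
  aragonite sand: 632.9 × 0.4417 = 279.6 lb
Total LOI = 863.4 lb
Glass = batch − LOI = 3205 − 863.4 = 2342 lb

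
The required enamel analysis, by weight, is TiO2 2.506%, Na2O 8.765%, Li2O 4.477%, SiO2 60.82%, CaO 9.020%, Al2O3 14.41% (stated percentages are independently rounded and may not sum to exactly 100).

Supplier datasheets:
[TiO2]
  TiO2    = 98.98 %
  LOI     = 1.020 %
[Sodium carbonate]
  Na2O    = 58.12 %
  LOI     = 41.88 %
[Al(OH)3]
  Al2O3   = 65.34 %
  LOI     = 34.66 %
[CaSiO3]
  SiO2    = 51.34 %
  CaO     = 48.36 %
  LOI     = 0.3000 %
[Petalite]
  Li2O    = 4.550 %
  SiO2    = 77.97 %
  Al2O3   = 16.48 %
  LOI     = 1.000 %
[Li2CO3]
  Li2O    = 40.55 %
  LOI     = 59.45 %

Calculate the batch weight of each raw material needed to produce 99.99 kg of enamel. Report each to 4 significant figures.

Values along the way appear rounded to four significant figures at each printed step — all internal work holds exact precision from first step to last — each reported result takes just one rounding. The derived quantities (glass mass, totals, ignition loss, the yield, the six compositions) are re-derived from the batch weights for 99.99 kg of glass at exact precision, as set out in problem or answer.
Oxide-by-oxide targets in 99.99 kg enamel:
  TiO2: 2.506% × 99.99 = 2.506 kg
  Na2O: 8.765% × 99.99 = 8.764 kg
  Li2O: 4.477% × 99.99 = 4.477 kg
  SiO2: 60.82% × 99.99 = 60.81 kg
  CaO: 9.020% × 99.99 = 9.019 kg
  Al2O3: 14.41% × 99.99 = 14.41 kg
Balance tally, oxide-wise, with the batch weights as given, on the stated basis (each sum matches its target mass inside rounding margins):
  TiO2: 2.532·0.9898 = 2.506 kg (target 2.506 kg)
  Na2O: 15.08·0.5812 = 8.764 kg (target 8.764 kg)
  Li2O: 65.72·0.04550 + 3.666·0.4055 = 4.477 kg (target 4.477 kg)
  SiO2: 18.65·0.5134 + 65.72·0.7797 = 60.82 kg (target 60.81 kg)
  CaO: 18.65·0.4836 = 9.019 kg (target 9.019 kg)
  Al2O3: 5.477·0.6534 + 65.72·0.1648 = 14.41 kg (target 14.41 kg)
Glass-mass bookkeeping: total batch − LOI = 99.99 kg (summing oxide targets gives 99.99 kg; versus the stated basis of 99.99 kg — any gap is answer rounding).
Batch total: Σ batch = 111.1 kg; the LOI term Σ batch·LOI equals 11.13 kg; yield: glass divided by total = 89.98%.

Batch per 99.99 kg enamel:
  TiO2: 2.532 kg
  Sodium carbonate: 15.08 kg
  Al(OH)3: 5.477 kg
  CaSiO3: 18.65 kg
  Petalite: 65.72 kg
  Li2CO3: 3.666 kg
Total batch = 111.1 kg; LOI loss = 11.13 kg; yield = 89.98%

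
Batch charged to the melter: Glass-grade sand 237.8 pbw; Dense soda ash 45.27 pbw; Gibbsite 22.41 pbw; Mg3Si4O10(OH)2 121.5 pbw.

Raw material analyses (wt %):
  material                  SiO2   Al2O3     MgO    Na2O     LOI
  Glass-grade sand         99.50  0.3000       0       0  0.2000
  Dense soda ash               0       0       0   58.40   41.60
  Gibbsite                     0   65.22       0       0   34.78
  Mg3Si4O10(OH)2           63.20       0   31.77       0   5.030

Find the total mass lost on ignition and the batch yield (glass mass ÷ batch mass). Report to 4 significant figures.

LOI loss = 33.21 pbw; glass = 393.8 pbw; yield = 92.22%

The intermediate values are displayed, with 4-significant-digit rounding, across the worked steps — each numeric step holds full float precision end to end; exactly one rounding lands on each reported result. The derived quantities are rebuilt at exact precision (net glass mass, totals, yield, LOI, the four compositions) using the weight values on 393.8 pbw of glass, as they appear in either problem or answer.
Each material's LOI contribution:
  Glass-grade sand: 237.8 × 0.002000 = 0.4756 pbw
  Dense soda ash: 45.27 × 0.4160 = 18.83 pbw
  Gibbsite: 22.41 × 0.3478 = 7.794 pbw
  Mg3Si4O10(OH)2: 121.5 × 0.05030 = 6.111 pbw
Total LOI = 33.21 pbw
Glass = batch − LOI = 427.0 − 33.21 = 393.8 pbw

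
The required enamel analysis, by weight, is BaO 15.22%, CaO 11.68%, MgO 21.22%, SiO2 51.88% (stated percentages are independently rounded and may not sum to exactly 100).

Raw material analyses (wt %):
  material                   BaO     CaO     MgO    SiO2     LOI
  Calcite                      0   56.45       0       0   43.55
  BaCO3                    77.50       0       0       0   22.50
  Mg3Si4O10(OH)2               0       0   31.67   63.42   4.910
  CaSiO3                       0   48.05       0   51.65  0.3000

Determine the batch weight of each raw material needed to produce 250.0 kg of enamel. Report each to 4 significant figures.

Each numeric step keeps exact precision at every stage; the intermediate values appear (rounded to 4 significant figures) at each printed step; every reported result undergoes a single rounding; derived quantities are computed at exact precision (yield, the totals, LOI, glass mass, the four compositions) starting from the weights per 250.0 kg of glass, as written in the problem or answer text.
The oxide mass targets at 250.0 kg enamel:
  BaO: 15.22% × 250.0 = 38.05 kg
  CaO: 11.68% × 250.0 = 29.20 kg
  MgO: 21.22% × 250.0 = 53.05 kg
  SiO2: 51.88% × 250.0 = 129.7 kg
Per-oxide balance check on the weights just shown, under the basis named above (sums match the target masses once rounding is allowed for):
  BaO: 49.10·0.7750 = 38.05 kg (target 38.05 kg)
  CaO: 13.06·0.5645 + 45.43·0.4805 = 29.20 kg (target 29.20 kg)
  MgO: 167.5·0.3167 = 53.05 kg (target 53.05 kg)
  SiO2: 167.5·0.6342 + 45.43·0.5165 = 129.7 kg (target 129.7 kg)
Glass-mass closure: whole batch net of LOI = 250.0 kg (the Σ of target masses is 250.0 kg; against the stated basis, 250.0 kg — any gap is answer rounding).
Batch total: Σ batch = 275.1 kg; LOI removed, Σ of batch·LOI: 25.10 kg; yield, glass over the total, = 90.88%.

Batch per 250.0 kg enamel:
  Calcite: 13.06 kg
  BaCO3: 49.10 kg
  Mg3Si4O10(OH)2: 167.5 kg
  CaSiO3: 45.43 kg
Total batch = 275.1 kg; LOI loss = 25.10 kg; yield = 90.88%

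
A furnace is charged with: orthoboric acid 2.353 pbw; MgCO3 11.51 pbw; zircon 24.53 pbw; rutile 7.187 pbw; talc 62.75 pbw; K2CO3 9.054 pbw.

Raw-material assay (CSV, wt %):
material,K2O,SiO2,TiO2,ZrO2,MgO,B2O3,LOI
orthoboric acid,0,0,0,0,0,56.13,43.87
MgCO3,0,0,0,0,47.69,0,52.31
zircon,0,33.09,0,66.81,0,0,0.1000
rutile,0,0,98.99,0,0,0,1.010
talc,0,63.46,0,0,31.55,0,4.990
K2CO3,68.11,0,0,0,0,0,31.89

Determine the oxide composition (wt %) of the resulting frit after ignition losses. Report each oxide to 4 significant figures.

In-progress results are displayed, with 4-significant-digit rounding, when written out — every computation keeps full precision all the way through — each reported value is rounded a single time; all derived quantities are re-derived from the weighed amounts for 104.2 pbw of glass in full precision (ignition loss, net glass mass, six oxide percentages, yield, totals) as quoted within question or answer.
What the batch supplies per oxide:
  K2O: 9.054·0.6811 = 6.167 pbw
  SiO2: 24.53·0.3309 + 62.75·0.6346 = 47.94 pbw
  TiO2: 7.187·0.9899 = 7.114 pbw
  ZrO2: 24.53·0.6681 = 16.39 pbw
  MgO: 11.51·0.4769 + 62.75·0.3155 = 25.29 pbw
  B2O3: 2.353·0.5613 = 1.321 pbw
LOI: 2.353·0.4387 + 11.51·0.5231 + 24.53·0.001000 + 7.187·0.01010 + 62.75·0.04990 + 9.054·0.3189 = 13.17 pbw
batch − LOI leaves glass = 117.4 − 13.17 = 104.2 pbw (consistent with Σ oxide mass)
percent by weight: oxide/glass ×100

Glass mass = 104.2 pbw (batch 117.4 − LOI 13.17).
Composition: K2O 5.917%, SiO2 46.00%, TiO2 6.827%, ZrO2 15.73%, MgO 24.26%, B2O3 1.267%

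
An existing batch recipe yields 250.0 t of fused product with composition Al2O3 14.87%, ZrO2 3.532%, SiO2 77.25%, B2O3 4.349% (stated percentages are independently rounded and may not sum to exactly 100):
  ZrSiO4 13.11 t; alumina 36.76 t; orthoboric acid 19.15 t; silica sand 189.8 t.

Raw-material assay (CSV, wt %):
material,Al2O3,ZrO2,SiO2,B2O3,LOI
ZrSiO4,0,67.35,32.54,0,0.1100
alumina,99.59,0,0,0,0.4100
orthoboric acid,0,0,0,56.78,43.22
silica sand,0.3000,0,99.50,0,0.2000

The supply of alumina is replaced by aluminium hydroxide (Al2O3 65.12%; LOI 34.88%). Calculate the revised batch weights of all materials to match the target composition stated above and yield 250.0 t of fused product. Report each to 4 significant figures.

Every computation keeps full precision through the solve — intermediates are printed rounded off to 4 significant digits as written — every reported figure sees exactly one rounding — derived quantities (LOI, the four compositions, the totals, the yield, net glass mass) are recomputed starting from the weights at 250.0 t of glass at full precision exactly as printed in either problem or answer.
Target masses of each oxide per 250.0 t fused product:
  Al2O3: 14.87% × 250.0 = 37.17 t
  ZrO2: 3.532% × 250.0 = 8.830 t
  SiO2: 77.25% × 250.0 = 193.1 t
  B2O3: 4.349% × 250.0 = 10.87 t
Verifying the oxide balance working from each reported weight, against the basis in use (every target is met by its sum given rounding of the digits):
  Al2O3: 56.21·0.6512 + 189.8·0.003000 = 37.17 t (target 37.17 t)
  ZrO2: 13.11·0.6735 = 8.830 t (target 8.830 t)
  SiO2: 13.11·0.3254 + 189.8·0.9950 = 193.1 t (target 193.1 t)
  B2O3: 19.15·0.5678 = 10.87 t (target 10.87 t)
Consistency of the glass mass: batch total minus LOI = 250.0 t (targets for the oxides total 250.0 t; against the stated basis, 250.0 t — gaps are rounding artifacts).
Whole-batch sum: Σ batch = 278.3 t; LOI removed, Σ of batch·LOI: 28.28 t; as yield: glass ÷ batch → 89.84%.

Revised batch per 250.0 t fused product:
  ZrSiO4: 13.11 t
  aluminium hydroxide: 56.21 t
  orthoboric acid: 19.15 t
  silica sand: 189.8 t
Total batch = 278.3 t; LOI loss = 28.28 t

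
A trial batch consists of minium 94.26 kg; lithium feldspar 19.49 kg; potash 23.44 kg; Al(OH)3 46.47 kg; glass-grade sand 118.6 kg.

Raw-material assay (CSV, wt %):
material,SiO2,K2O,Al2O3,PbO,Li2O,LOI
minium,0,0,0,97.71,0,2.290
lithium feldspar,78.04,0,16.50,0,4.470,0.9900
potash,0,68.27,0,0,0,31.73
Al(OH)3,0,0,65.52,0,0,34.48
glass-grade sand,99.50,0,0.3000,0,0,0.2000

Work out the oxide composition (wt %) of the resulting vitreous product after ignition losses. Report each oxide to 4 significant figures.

Values along the way are shown (rounded to 4 significant digits) alongside each step. All arithmetic runs at exact precision at each step. Every reported figure is rounded once only — derived quantities (LOI, glass mass, the totals, the five compositions, yield) are carried in full precision starting from the weights on 276.2 kg of glass, as written in the question or the answer.
Mass of each oxide from the mix:
  SiO2: 19.49·0.7804 + 118.6·0.9950 = 133.2 kg
  K2O: 23.44·0.6827 = 16.00 kg
  Al2O3: 19.49·0.1650 + 46.47·0.6552 + 118.6·0.003000 = 34.02 kg
  PbO: 94.26·0.9771 = 92.10 kg
  Li2O: 19.49·0.04470 = 0.8712 kg
LOI: 94.26·0.02290 + 19.49·0.009900 + 23.44·0.3173 + 46.47·0.3448 + 118.6·0.002000 = 26.05 kg
Net of LOI, the glass mass = 302.3 − 26.05 = 276.2 kg (= Σ oxide masses)
percent by weight: oxide/glass ×100

Glass mass = 276.2 kg (batch 302.3 − LOI 26.05).
Composition: SiO2 48.23%, K2O 5.794%, Al2O3 12.32%, PbO 33.34%, Li2O 0.3154%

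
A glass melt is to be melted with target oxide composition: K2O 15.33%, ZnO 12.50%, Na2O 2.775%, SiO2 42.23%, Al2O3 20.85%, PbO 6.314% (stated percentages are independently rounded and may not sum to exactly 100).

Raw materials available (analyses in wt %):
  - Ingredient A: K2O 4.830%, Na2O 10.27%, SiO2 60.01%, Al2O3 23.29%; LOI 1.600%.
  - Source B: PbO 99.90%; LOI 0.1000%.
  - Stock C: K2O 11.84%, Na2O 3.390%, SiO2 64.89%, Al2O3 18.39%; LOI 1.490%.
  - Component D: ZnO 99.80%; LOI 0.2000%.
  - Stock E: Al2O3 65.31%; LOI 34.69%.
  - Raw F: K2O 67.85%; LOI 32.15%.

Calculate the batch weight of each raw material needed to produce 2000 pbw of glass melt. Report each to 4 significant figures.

Working values are displayed with 4-significant-figure rounding between the steps — the whole derivation runs at exact precision throughout; each reported result sees exactly one rounding; all derived quantities (six oxide percentages, totals, net glass mass, LOI, the yield) are rebuilt in exact precision from the batch weights at 2000 pbw of glass, as quoted within question or answer.
Per-oxide target masses for 2000 pbw glass melt:
  K2O: 15.33% × 2000 = 306.6 pbw
  ZnO: 12.50% × 2000 = 250.0 pbw
  Na2O: 2.775% × 2000 = 55.50 pbw
  SiO2: 42.23% × 2000 = 844.6 pbw
  Al2O3: 20.85% × 2000 = 417.0 pbw
  PbO: 6.314% × 2000 = 126.3 pbw
Sums-versus-targets review applying the batch weights above, under the basis named above (sum by sum, the targets are met up to rounding of the answer):
  K2O: 159.4·0.04830 + 1154·0.1184 + 239.1·0.6785 = 306.6 pbw (target 306.6 pbw)
  ZnO: 250.5·0.9980 = 250.0 pbw (target 250.0 pbw)
  Na2O: 159.4·0.1027 + 1154·0.03390 = 55.49 pbw (target 55.50 pbw)
  SiO2: 159.4·0.6001 + 1154·0.6489 = 844.5 pbw (target 844.6 pbw)
  Al2O3: 159.4·0.2329 + 1154·0.1839 + 256.7·0.6531 = 417.0 pbw (target 417.0 pbw)
  PbO: 126.4·0.9990 = 126.3 pbw (target 126.3 pbw)
Auditing the glass mass value: the batch minus its LOI: 2000 pbw (the targets, summed, come to 2000 pbw; against the stated basis, 2000 pbw — differing by rounding only).
Whole-batch sum: Σ batch = 2186 pbw; the LOI term Σ batch·LOI equals 186.3 pbw; the yield ratio, glass ÷ batch: 91.48%.

Batch per 2000 pbw glass melt:
  Ingredient A: 159.4 pbw
  Source B: 126.4 pbw
  Stock C: 1154 pbw
  Component D: 250.5 pbw
  Stock E: 256.7 pbw
  Raw F: 239.1 pbw
Total batch = 2186 pbw; LOI loss = 186.3 pbw; yield = 91.48%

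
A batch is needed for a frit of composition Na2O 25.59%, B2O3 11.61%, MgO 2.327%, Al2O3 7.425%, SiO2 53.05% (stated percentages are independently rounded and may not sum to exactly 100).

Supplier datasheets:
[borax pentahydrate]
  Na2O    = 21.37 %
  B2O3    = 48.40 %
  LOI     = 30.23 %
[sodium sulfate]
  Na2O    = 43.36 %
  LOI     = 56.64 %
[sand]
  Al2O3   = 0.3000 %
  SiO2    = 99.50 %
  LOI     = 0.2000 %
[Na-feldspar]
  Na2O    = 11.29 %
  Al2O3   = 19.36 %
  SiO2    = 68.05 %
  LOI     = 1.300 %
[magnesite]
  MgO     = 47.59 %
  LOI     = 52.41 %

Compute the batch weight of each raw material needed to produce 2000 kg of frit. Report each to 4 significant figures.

Working values are shown (rounded to 4 significant figures) when written out — all internal work runs at exact precision throughout. A single rounding yields every reported value; the derived quantities, including yield, totals, five oxide percentages, ignition loss, glass mass, are recomputed from the batch weights on 2000 kg of glass at exact precision, precisely as stated by either problem or answer.
Oxide mass targets, per 2000 kg frit:
  Na2O: 25.59% × 2000 = 511.8 kg
  B2O3: 11.61% × 2000 = 232.2 kg
  MgO: 2.327% × 2000 = 46.54 kg
  Al2O3: 7.425% × 2000 = 148.5 kg
  SiO2: 53.05% × 2000 = 1061 kg
Verifying the oxide balance on the weights just shown, against the basis in use (every target is met by its sum exact up to rounding of places):
  Na2O: 479.8·0.2137 + 746.4·0.4336 + 758.6·0.1129 = 511.8 kg (target 511.8 kg)
  B2O3: 479.8·0.4840 = 232.2 kg (target 232.2 kg)
  MgO: 97.79·0.4759 = 46.54 kg (target 46.54 kg)
  Al2O3: 547.5·0.003000 + 758.6·0.1936 = 148.5 kg (target 148.5 kg)
  SiO2: 547.5·0.9950 + 758.6·0.6805 = 1061 kg (target 1061 kg)
Mass balance on the glass: total batch − LOI = 2000 kg (the Σ of target masses is 2000 kg; against the stated basis, 2000 kg — rounding explains the deltas).
Total batch = Σ batch = 2630 kg; ignition loss, Σ(batch × LOI) = 630.0 kg; glass ÷ batch gives a yield of 76.05%.

Batch per 2000 kg frit:
  borax pentahydrate: 479.8 kg
  sodium sulfate: 746.4 kg
  sand: 547.5 kg
  Na-feldspar: 758.6 kg
  magnesite: 97.79 kg
Total batch = 2630 kg; LOI loss = 630.0 kg; yield = 76.05%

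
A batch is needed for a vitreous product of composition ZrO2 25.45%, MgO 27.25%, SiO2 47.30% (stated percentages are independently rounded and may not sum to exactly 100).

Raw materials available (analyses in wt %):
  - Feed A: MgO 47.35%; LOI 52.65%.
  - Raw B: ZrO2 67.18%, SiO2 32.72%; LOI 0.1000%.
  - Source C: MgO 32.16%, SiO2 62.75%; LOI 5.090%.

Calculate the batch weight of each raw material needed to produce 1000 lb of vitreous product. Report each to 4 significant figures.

All internal work maintains full float precision in every operation — intermediates appear (rounded to four significant figures) when written out; every reported result takes exactly one rounding; all derived quantities (LOI, net glass mass, totals, yield, three oxide percentages) are carried at full float precision from the weighed amounts on 1000 lb of glass exactly as printed in problem or answer.
Oxide mass targets, per 1000 lb vitreous product:
  ZrO2: 25.45% × 1000 = 254.5 lb
  MgO: 27.25% × 1000 = 272.5 lb
  SiO2: 47.30% × 1000 = 473.0 lb
Sums-versus-targets review with the batch weights as given, against the basis in use (target by target, the sums agree modulo rounding of the values):
  ZrO2: 378.8·0.6718 = 254.5 lb (target 254.5 lb)
  MgO: 197.7·0.4735 + 556.2·0.3216 = 272.5 lb (target 272.5 lb)
  SiO2: 378.8·0.3272 + 556.2·0.6275 = 473.0 lb (target 473.0 lb)
Auditing the glass mass value: Σ batch − LOI loss = 999.9 lb (per-oxide target masses sum to 1000 lb; with the basis standing at 1000 lb — differing by rounding only).
Adding the batch up: Σ batch = 1133 lb; Σ batch·LOI gives LOI loss = 132.8 lb; the yield ratio, glass ÷ batch: 88.28%.

Batch per 1000 lb vitreous product:
  Feed A: 197.7 lb
  Raw B: 378.8 lb
  Source C: 556.2 lb
Total batch = 1133 lb; LOI loss = 132.8 lb; yield = 88.28%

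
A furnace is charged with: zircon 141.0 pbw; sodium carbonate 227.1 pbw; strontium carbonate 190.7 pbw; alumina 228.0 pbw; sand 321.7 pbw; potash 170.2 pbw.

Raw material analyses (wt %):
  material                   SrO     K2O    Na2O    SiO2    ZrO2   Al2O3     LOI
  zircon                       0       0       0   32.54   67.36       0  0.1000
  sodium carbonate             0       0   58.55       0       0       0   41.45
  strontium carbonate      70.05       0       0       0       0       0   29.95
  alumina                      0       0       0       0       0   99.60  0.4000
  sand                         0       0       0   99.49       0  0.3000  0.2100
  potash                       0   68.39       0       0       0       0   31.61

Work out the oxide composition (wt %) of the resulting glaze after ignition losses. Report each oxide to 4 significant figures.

Intermediates are shown rounded to 4 significant digits as written — all internal work runs at full precision all the way through. Each reported value takes exactly one rounding. All derived quantities, including six oxide percentages, yield, the totals, net glass mass, ignition loss, are carried using the weight values per 1072 pbw of glass at exact precision precisely as stated by the problem or answer text.
Mass of each oxide from the mix:
  SrO: 190.7·0.7005 = 133.6 pbw
  K2O: 170.2·0.6839 = 116.4 pbw
  Na2O: 227.1·0.5855 = 133.0 pbw
  SiO2: 141.0·0.3254 + 321.7·0.9949 = 365.9 pbw
  ZrO2: 141.0·0.6736 = 94.98 pbw
  Al2O3: 228.0·0.9960 + 321.7·0.003000 = 228.1 pbw
LOI: 141.0·0.001000 + 227.1·0.4145 + 190.7·0.2995 + 228.0·0.004000 + 321.7·0.002100 + 170.2·0.3161 = 206.8 pbw
Glass = total batch minus LOI = 1279 − 206.8 = 1072 pbw (consistent with Σ oxide mass)
oxide / glass × 100 gives the wt %

Glass mass = 1072 pbw (batch 1279 − LOI 206.8).
Composition: SrO 12.46%, K2O 10.86%, Na2O 12.40%, SiO2 34.14%, ZrO2 8.860%, Al2O3 21.28%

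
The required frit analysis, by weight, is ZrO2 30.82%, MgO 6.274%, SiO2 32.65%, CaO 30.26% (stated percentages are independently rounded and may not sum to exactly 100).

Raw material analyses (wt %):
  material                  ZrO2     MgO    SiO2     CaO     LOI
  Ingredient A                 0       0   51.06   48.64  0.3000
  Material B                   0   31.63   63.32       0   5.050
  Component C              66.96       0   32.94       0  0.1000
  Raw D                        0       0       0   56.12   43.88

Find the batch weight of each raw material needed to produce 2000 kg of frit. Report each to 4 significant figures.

Batch per 2000 kg frit:
  Ingredient A: 193.1 kg
  Material B: 396.7 kg
  Component C: 920.5 kg
  Raw D: 911.1 kg
Total batch = 2421 kg; LOI loss = 421.3 kg; yield = 82.60%

The working math maintains full float precision from start to finish; intermediates are displayed rounded to four significant digits at each printed step. Every reported value takes just one rounding — derived quantities, which include four oxide percentages, yield, net glass mass, ignition loss, the totals, are recomputed in full precision, precisely as stated by problem or answer, from the weighed amounts for 2000 kg of glass.
Oxide mass targets, per 2000 kg frit:
  ZrO2: 30.82% × 2000 = 616.4 kg
  MgO: 6.274% × 2000 = 125.5 kg
  SiO2: 32.65% × 2000 = 653.0 kg
  CaO: 30.26% × 2000 = 605.2 kg
Mass-balance tally per oxide using the reported weights, relative to the basis at hand (summed amounts equal target values modulo rounding of the values):
  ZrO2: 920.5·0.6696 = 616.4 kg (target 616.4 kg)
  MgO: 396.7·0.3163 = 125.5 kg (target 125.5 kg)
  SiO2: 193.1·0.5106 + 396.7·0.6332 + 920.5·0.3294 = 653.0 kg (target 653.0 kg)
  CaO: 193.1·0.4864 + 911.1·0.5612 = 605.2 kg (target 605.2 kg)
Glass mass check: batch total minus LOI = 2000 kg (per-oxide target masses sum to 2000 kg; the stated basis being 2000 kg — gaps are rounding artifacts).
Total batch = Σ batch = 2421 kg; loss to ignition Σ batch·LOI = 421.3 kg; the yield ratio, glass ÷ batch: 82.60%.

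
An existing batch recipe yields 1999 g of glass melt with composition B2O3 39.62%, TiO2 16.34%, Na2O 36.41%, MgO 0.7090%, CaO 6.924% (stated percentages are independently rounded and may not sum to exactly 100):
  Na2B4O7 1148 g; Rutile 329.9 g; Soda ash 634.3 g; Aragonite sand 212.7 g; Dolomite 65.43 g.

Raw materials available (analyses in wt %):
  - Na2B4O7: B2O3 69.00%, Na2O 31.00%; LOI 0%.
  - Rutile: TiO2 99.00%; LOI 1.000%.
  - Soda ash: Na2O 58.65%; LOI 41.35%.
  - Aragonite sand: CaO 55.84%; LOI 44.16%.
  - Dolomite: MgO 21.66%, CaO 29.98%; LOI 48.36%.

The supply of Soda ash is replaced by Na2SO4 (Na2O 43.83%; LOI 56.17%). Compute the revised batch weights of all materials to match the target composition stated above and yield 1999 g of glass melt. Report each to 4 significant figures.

Revised batch per 1999 g glass melt:
  Na2B4O7: 1148 g
  Rutile: 329.9 g
  Na2SO4: 848.8 g
  Aragonite sand: 212.7 g
  Dolomite: 65.43 g
Total batch = 2605 g; LOI loss = 605.6 g

The intermediate values are shown rounded to 4 significant digits at each printed step — all internal work keeps full float precision in every operation — every reported value is rounded exactly once. All derived quantities, which include five oxide percentages, glass mass, LOI, yield, the totals, are re-derived at full precision, exactly as shown in the question or the answer, using the weight values on 1999 g of glass.
The oxide mass targets at 1999 g glass melt:
  B2O3: 39.62% × 1999 = 792.0 g
  TiO2: 16.34% × 1999 = 326.6 g
  Na2O: 36.41% × 1999 = 727.8 g
  MgO: 0.7090% × 1999 = 14.17 g
  CaO: 6.924% × 1999 = 138.4 g
Per-oxide balance check applying the batch weights above, under the basis named above (sum by sum, the targets are met within answer rounding):
  B2O3: 1148·0.6900 = 792.1 g (target 792.0 g)
  TiO2: 329.9·0.9900 = 326.6 g (target 326.6 g)
  Na2O: 1148·0.3100 + 848.8·0.4383 = 727.9 g (target 727.8 g)
  MgO: 65.43·0.2166 = 14.17 g (target 14.17 g)
  CaO: 212.7·0.5584 + 65.43·0.2998 = 138.4 g (target 138.4 g)
Consistency of the glass mass: net batch after ignition = 1999 g (the Σ of target masses is 1999 g; versus the stated basis of 1999 g — differing by rounding only).
Whole-batch sum: Σ batch = 2605 g; loss to ignition Σ batch·LOI = 605.6 g; yield, glass over the total, = 76.75%.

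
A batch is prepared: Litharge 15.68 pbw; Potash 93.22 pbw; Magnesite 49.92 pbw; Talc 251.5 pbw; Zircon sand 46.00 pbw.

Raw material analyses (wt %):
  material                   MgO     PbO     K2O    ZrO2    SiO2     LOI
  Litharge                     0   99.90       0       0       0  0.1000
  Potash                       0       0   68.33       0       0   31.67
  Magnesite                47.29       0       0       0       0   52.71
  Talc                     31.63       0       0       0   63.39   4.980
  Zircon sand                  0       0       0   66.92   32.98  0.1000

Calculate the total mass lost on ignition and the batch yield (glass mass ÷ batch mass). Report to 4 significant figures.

Values along the way are shown with 4-significant-figure rounding at each printed step; every computation maintains exact precision at each step; a single rounding yields each reported result — all derived quantities (the yield, glass mass, the totals, LOI, the five compositions) are rebuilt from the weighed amounts on 387.9 pbw of glass at full float precision, exactly as printed in either problem or answer.
Ignition loss by material:
  Litharge: 15.68 × 0.001000 = 0.01568 pbw
  Potash: 93.22 × 0.3167 = 29.52 pbw
  Magnesite: 49.92 × 0.5271 = 26.31 pbw
  Talc: 251.5 × 0.04980 = 12.52 pbw
  Zircon sand: 46.00 × 0.001000 = 0.04600 pbw
Total LOI = 68.42 pbw
Glass = batch − LOI = 456.3 − 68.42 = 387.9 pbw

LOI loss = 68.42 pbw; glass = 387.9 pbw; yield = 85.01%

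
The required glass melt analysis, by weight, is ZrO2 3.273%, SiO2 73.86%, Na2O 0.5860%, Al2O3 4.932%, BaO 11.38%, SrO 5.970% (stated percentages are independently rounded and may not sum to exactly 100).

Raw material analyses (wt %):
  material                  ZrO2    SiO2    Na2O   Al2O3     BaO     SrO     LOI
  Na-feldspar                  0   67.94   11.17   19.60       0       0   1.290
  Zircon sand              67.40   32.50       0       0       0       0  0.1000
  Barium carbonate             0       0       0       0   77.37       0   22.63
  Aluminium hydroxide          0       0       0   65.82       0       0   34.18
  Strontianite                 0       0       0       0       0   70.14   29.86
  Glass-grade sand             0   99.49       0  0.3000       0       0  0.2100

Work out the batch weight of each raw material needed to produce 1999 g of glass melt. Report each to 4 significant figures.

The intermediate values appear rounded off to 4 significant figures in the printout — all internal work carries full float precision through every step — a single rounding yields every reported figure. The derived quantities are re-derived from the weighed amounts at 1999 g of glass in exact precision (the totals, the yield, the six compositions, ignition loss, glass mass), as given in the problem or answer text.
Target oxide masses per 1999 g glass melt:
  ZrO2: 3.273% × 1999 = 65.43 g
  SiO2: 73.86% × 1999 = 1476 g
  Na2O: 0.5860% × 1999 = 11.71 g
  Al2O3: 4.932% × 1999 = 98.59 g
  BaO: 11.38% × 1999 = 227.5 g
  SrO: 5.970% × 1999 = 119.3 g
Verifying the oxide balance from the weights as reported, relative to the basis at hand (target by target, the sums agree once rounding is allowed for):
  ZrO2: 97.07·0.6740 = 65.43 g (target 65.43 g)
  SiO2: 104.9·0.6794 + 97.07·0.3250 + 1381·0.9949 = 1477 g (target 1476 g)
  Na2O: 104.9·0.1117 = 11.72 g (target 11.71 g)
  Al2O3: 104.9·0.1960 + 112.3·0.6582 + 1381·0.003000 = 98.62 g (target 98.59 g)
  BaO: 294.0·0.7737 = 227.5 g (target 227.5 g)
  SrO: 170.1·0.7014 = 119.3 g (target 119.3 g)
Mass balance on the glass: total charge less LOI = 1999 g (the Σ of target masses is 1999 g; basis as stated: 1999 g — rounding explains the deltas).
Total batch = Σ batch = 2159 g; ignition loss, Σ(batch × LOI) = 160.1 g; glass ÷ batch gives a yield of 92.59%.

Batch per 1999 g glass melt:
  Na-feldspar: 104.9 g
  Zircon sand: 97.07 g
  Barium carbonate: 294.0 g
  Aluminium hydroxide: 112.3 g
  Strontianite: 170.1 g
  Glass-grade sand: 1381 g
Total batch = 2159 g; LOI loss = 160.1 g; yield = 92.59%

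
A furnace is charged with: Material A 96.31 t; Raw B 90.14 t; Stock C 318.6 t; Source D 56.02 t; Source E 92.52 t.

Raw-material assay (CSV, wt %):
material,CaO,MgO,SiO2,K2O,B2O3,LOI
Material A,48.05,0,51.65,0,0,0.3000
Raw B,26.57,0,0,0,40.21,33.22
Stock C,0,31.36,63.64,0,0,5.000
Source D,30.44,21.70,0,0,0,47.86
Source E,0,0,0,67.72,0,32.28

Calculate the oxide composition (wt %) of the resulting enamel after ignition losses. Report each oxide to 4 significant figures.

Glass mass = 550.7 t (batch 653.6 − LOI 102.8).
Composition: CaO 15.85%, MgO 20.35%, SiO2 45.85%, K2O 11.38%, B2O3 6.581%

The working math maintains exact precision end to end; in-progress results appear (rounded to 4 significant figures) at each printed step; a single rounding completes every reported result; the derived quantities, which include glass mass, the totals, yield, LOI, five oxide percentages, are rebuilt in exact precision, exactly as shown in problem or answer, from the weighed amounts on 550.7 t of glass.
Per-oxide mass from batch:
  CaO: 96.31·0.4805 + 90.14·0.2657 + 56.02·0.3044 = 87.28 t
  MgO: 318.6·0.3136 + 56.02·0.2170 = 112.1 t
  SiO2: 96.31·0.5165 + 318.6·0.6364 = 252.5 t
  K2O: 92.52·0.6772 = 62.65 t
  B2O3: 90.14·0.4021 = 36.25 t
LOI: 96.31·0.003000 + 90.14·0.3322 + 318.6·0.05000 + 56.02·0.4786 + 92.52·0.3228 = 102.8 t
batch − LOI leaves glass = 653.6 − 102.8 = 550.7 t (= Σ oxide masses)
wt % = 100 × oxide mass / glass mass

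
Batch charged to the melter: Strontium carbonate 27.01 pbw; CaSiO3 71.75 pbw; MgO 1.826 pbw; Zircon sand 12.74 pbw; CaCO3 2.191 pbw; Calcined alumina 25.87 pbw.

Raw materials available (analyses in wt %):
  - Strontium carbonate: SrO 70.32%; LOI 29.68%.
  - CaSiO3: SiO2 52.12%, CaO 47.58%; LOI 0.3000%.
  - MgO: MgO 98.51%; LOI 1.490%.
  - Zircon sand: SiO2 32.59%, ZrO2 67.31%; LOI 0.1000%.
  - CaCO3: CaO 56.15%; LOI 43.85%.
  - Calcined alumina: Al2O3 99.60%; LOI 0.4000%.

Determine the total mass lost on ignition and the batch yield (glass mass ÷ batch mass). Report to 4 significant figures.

LOI loss = 9.336 pbw; glass = 132.1 pbw; yield = 93.40%

All arithmetic carries exact precision from start to finish; rounding to four significant figures applies to every working value as shown. Each reported result receives exactly one rounding; the derived quantities, which include the six compositions, LOI, totals, yield, net glass mass, are recomputed at exact precision, as set out in either problem or answer, from the weighed amounts at 132.1 pbw of glass.
LOI of each material in turn:
  Strontium carbonate: 27.01 × 0.2968 = 8.017 pbw
  CaSiO3: 71.75 × 0.003000 = 0.2152 pbw
  MgO: 1.826 × 0.01490 = 0.02721 pbw
  Zircon sand: 12.74 × 0.001000 = 0.01274 pbw
  CaCO3: 2.191 × 0.4385 = 0.9608 pbw
  Calcined alumina: 25.87 × 0.004000 = 0.1035 pbw
Total LOI = 9.336 pbw
Glass = batch − LOI = 141.4 − 9.336 = 132.1 pbw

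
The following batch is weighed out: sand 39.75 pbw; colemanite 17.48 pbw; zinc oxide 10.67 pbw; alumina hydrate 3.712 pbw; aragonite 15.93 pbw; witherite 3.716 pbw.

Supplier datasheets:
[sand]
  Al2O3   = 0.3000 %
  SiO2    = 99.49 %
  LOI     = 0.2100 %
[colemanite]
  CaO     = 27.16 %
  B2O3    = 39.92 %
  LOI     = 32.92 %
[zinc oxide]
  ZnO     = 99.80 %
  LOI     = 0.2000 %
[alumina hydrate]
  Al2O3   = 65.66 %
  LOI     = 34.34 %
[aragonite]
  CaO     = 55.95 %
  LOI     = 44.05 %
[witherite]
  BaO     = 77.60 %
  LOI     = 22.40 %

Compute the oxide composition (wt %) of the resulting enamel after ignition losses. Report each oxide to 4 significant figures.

Glass mass = 76.27 pbw (batch 91.26 − LOI 14.98).
Composition: Al2O3 3.352%, CaO 17.91%, BaO 3.781%, B2O3 9.149%, SiO2 51.85%, ZnO 13.96%

Each numeric step carries full precision through the solve — in-progress results are displayed rounded off to 4 significant digits as written — a single rounding finalizes each reported number. Derived quantities (the totals, net glass mass, the yield, six oxide percentages, LOI) are computed using the weight values at 76.27 pbw of glass in exact precision, as they appear in the problem or answer text.
Mass of each oxide from the mix:
  Al2O3: 39.75·0.003000 + 3.712·0.6566 = 2.557 pbw
  CaO: 17.48·0.2716 + 15.93·0.5595 = 13.66 pbw
  BaO: 3.716·0.7760 = 2.884 pbw
  B2O3: 17.48·0.3992 = 6.978 pbw
  SiO2: 39.75·0.9949 = 39.55 pbw
  ZnO: 10.67·0.9980 = 10.65 pbw
LOI: 39.75·0.002100 + 17.48·0.3292 + 10.67·0.002000 + 3.712·0.3434 + 15.93·0.4405 + 3.716·0.2240 = 14.98 pbw
Resulting glass, batch − LOI: 91.26 − 14.98 = 76.27 pbw (equal to the oxide-mass sum)
wt % = 100 × oxide mass / glass mass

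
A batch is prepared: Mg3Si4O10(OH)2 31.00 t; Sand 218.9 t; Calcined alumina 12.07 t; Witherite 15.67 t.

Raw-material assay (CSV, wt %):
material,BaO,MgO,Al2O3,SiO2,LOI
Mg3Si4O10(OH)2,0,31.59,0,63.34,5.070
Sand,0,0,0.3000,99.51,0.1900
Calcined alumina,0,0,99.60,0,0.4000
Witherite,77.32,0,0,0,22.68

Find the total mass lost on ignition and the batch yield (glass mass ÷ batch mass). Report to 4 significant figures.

LOI loss = 5.590 t; glass = 272.1 t; yield = 97.99%

Every computation maintains full float precision throughout. Working values appear with 4-significant-digit rounding as written — each reported result is rounded a single time; all derived quantities (the four compositions, yield, totals, net glass mass, LOI) are computed from the weighed amounts on 272.1 t of glass in full precision, as set out in the question or the answer.
Loss on ignition, line by line:
  Mg3Si4O10(OH)2: 31.00 × 0.05070 = 1.572 t
  Sand: 218.9 × 0.001900 = 0.4159 t
  Calcined alumina: 12.07 × 0.004000 = 0.04828 t
  Witherite: 15.67 × 0.2268 = 3.554 t
Total LOI = 5.590 t
Glass = batch − LOI = 277.6 − 5.590 = 272.1 t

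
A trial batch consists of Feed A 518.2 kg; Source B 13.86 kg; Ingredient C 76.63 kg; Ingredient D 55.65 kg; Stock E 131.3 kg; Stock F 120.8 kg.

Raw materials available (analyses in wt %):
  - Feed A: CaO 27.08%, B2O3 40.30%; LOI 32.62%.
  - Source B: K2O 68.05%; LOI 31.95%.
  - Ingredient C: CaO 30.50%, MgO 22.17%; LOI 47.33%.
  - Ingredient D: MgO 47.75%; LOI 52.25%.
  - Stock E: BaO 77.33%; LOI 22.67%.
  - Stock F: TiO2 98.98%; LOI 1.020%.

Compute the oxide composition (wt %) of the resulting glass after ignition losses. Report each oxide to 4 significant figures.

Glass mass = 646.6 kg (batch 916.4 − LOI 269.8).
Composition: CaO 25.32%, B2O3 32.30%, TiO2 18.49%, MgO 6.737%, BaO 15.70%, K2O 1.459%

In-progress results are shown, rounded to four significant figures, as written; every computation keeps exact precision in every operation; each reported value is rounded just once. All derived quantities (the totals, LOI, glass mass, the yield, six oxide percentages) are re-derived from the weighed amounts at 646.6 kg of glass in full float precision as they appear in the problem or the answer.
Oxide-by-oxide delivered mass:
  CaO: 518.2·0.2708 + 76.63·0.3050 = 163.7 kg
  B2O3: 518.2·0.4030 = 208.8 kg
  TiO2: 120.8·0.9898 = 119.6 kg
  MgO: 76.63·0.2217 + 55.65·0.4775 = 43.56 kg
  BaO: 131.3·0.7733 = 101.5 kg
  K2O: 13.86·0.6805 = 9.432 kg
LOI: 518.2·0.3262 + 13.86·0.3195 + 76.63·0.4733 + 55.65·0.5225 + 131.3·0.2267 + 120.8·0.01020 = 269.8 kg
batch − LOI leaves glass = 916.4 − 269.8 = 646.6 kg (equal to the oxide-mass sum)
each wt % is 100 × oxide ÷ glass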